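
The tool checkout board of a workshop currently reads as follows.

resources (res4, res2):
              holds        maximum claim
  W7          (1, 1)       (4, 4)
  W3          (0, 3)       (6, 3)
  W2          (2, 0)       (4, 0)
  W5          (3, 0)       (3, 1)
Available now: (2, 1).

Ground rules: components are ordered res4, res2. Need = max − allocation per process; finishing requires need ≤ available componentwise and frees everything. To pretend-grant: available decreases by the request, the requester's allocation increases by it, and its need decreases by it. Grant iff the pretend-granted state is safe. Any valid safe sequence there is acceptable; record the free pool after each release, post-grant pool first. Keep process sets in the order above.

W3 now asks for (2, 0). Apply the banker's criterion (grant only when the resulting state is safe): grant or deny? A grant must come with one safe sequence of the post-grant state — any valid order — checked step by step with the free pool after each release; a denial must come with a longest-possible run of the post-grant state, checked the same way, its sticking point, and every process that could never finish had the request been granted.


GRANT — the state after the grant stays safe, e.g. via W5, W2, W3, W7.
Key observation: after the grant the pool drops to (0, 1), which still lets W5 finish first and unwind the rest.
Check on the post-grant state, step by step:
  pool = (0, 1)
  W5: need (0, 1) fits (0, 1); releases (3, 0), pool now (3, 1)
  W2: need (2, 0) fits (3, 1); releases (2, 0), pool now (5, 1)
  W3: need (4, 0) fits (5, 1); releases (2, 3), pool now (7, 4)
  W7: need (3, 3) fits (7, 4); releases (1, 1), pool now (8, 5)


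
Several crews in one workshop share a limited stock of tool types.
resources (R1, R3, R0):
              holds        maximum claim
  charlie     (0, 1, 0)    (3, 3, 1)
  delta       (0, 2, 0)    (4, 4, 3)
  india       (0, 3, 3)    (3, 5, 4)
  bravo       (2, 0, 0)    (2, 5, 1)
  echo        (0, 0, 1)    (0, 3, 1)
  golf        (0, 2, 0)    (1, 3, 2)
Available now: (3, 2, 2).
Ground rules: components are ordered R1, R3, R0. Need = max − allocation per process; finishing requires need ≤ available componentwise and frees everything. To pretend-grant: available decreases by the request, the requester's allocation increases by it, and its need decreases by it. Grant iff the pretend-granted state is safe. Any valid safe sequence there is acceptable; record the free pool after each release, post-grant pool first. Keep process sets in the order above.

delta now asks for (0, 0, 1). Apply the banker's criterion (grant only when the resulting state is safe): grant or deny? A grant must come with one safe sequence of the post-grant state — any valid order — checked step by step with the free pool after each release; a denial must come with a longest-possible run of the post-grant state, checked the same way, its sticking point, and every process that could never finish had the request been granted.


GRANT — the state after the grant stays safe, e.g. via india, echo, charlie, golf, bravo, delta.
Key observation: post-grant, (3, 2, 1) remains, and an order beginning with india completes everyone.
Step-by-step check of the post-grant state:
  pool = (3, 2, 1)
  india needs (3, 2, 1) <= (3, 2, 1) -> finishes; pool += (0, 3, 3) = (3, 5, 4)
  echo needs (0, 3, 0) <= (3, 5, 4) -> finishes; pool += (0, 0, 1) = (3, 5, 5)
  charlie needs (3, 2, 1) <= (3, 5, 5) -> finishes; pool += (0, 1, 0) = (3, 6, 5)
  golf needs (1, 1, 2) <= (3, 6, 5) -> finishes; pool += (0, 2, 0) = (3, 8, 5)
  bravo needs (0, 5, 1) <= (3, 8, 5) -> finishes; pool += (2, 0, 0) = (5, 8, 5)
  delta needs (4, 2, 2) <= (5, 8, 5) -> finishes; pool += (0, 2, 1) = (5, 10, 6)


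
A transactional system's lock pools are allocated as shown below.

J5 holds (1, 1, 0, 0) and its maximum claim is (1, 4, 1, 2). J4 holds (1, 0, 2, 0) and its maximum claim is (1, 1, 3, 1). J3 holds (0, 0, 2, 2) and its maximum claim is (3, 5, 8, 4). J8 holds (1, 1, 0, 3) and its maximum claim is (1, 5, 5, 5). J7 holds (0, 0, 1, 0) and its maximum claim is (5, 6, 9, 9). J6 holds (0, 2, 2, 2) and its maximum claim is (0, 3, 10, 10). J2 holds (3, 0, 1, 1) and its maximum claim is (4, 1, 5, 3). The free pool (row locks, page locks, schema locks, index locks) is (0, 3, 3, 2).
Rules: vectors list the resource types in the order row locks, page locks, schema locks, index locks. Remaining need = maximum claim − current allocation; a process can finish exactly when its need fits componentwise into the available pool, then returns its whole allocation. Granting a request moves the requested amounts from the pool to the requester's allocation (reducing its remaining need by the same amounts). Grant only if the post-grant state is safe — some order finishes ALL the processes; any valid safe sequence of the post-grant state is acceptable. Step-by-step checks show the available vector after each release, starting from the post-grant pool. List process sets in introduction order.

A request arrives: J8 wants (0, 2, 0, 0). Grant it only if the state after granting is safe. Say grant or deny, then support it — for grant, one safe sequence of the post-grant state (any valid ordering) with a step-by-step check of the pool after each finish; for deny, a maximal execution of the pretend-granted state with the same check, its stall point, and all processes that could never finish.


DENY — the pretend-granted state is unsafe.
Key observation: after J4, J2 the pool peaks at (4, 1, 6, 3), and each blocked process is short somewhere: J5 on page locks; J3 on page locks; J8 on page locks; J7 on row locks, page locks, schema locks, index locks; J6 on schema locks, index locks.
On the post-grant state, J4, J2 is a maximal run — nothing extends it. Verifying each step:
  pool = (0, 1, 3, 2)
  J4: need (0, 1, 1, 1) fits (0, 1, 3, 2); releases (1, 0, 2, 0), pool now (1, 1, 5, 2)
  J2: need (1, 1, 4, 2) fits (1, 1, 5, 2); releases (3, 0, 1, 1), pool now (4, 1, 6, 3)
  blocked: J5 wants (0, 3, 1, 2), pool (4, 1, 6, 3) — not enough page locks
  blocked: J3 wants (3, 5, 6, 2), pool (4, 1, 6, 3) — not enough page locks
  blocked: J8 wants (0, 2, 5, 2), pool (4, 1, 6, 3) — not enough page locks
  blocked: J7 wants (5, 6, 8, 9), pool (4, 1, 6, 3) — not enough row locks, page locks, schema locks and index locks
  blocked: J6 wants (0, 1, 8, 8), pool (4, 1, 6, 3) — not enough schema locks and index locks
Post-grant, the permanently blocked set is J5, J3, J8, J7 and J6.


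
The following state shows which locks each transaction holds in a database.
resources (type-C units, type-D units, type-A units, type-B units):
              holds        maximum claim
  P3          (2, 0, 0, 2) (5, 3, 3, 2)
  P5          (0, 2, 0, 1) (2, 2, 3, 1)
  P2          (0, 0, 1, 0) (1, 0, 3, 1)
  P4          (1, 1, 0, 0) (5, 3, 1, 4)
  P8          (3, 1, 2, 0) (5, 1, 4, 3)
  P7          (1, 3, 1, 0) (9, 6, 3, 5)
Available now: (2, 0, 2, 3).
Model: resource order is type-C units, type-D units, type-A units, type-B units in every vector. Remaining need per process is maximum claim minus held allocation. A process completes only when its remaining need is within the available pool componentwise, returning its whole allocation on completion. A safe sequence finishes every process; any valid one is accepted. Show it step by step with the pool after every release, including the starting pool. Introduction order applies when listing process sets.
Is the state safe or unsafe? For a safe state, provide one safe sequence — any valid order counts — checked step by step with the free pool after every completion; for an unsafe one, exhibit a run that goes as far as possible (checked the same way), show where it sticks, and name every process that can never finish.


SAFE — a valid safe sequence is P2, P8, P5, P4, P3, P7.
Key observation: at P2 the run first touches a limit — (1, 0, 2, 1) against (2, 0, 2, 3), exact on a resource it actually requests.
Walking it through:
  pool = (2, 0, 2, 3)
  P2 needs (1, 0, 2, 1) <= (2, 0, 2, 3) -> finishes; pool += (0, 0, 1, 0) = (2, 0, 3, 3)
  P8 needs (2, 0, 2, 3) <= (2, 0, 3, 3) -> finishes; pool += (3, 1, 2, 0) = (5, 1, 5, 3)
  P5 needs (2, 0, 3, 0) <= (5, 1, 5, 3) -> finishes; pool += (0, 2, 0, 1) = (5, 3, 5, 4)
  P4 needs (4, 2, 1, 4) <= (5, 3, 5, 4) -> finishes; pool += (1, 1, 0, 0) = (6, 4, 5, 4)
  P3 needs (3, 3, 3, 0) <= (6, 4, 5, 4) -> finishes; pool += (2, 0, 0, 2) = (8, 4, 5, 6)
  P7 needs (8, 3, 2, 5) <= (8, 4, 5, 6) -> finishes; pool += (1, 3, 1, 0) = (9, 7, 6, 6)


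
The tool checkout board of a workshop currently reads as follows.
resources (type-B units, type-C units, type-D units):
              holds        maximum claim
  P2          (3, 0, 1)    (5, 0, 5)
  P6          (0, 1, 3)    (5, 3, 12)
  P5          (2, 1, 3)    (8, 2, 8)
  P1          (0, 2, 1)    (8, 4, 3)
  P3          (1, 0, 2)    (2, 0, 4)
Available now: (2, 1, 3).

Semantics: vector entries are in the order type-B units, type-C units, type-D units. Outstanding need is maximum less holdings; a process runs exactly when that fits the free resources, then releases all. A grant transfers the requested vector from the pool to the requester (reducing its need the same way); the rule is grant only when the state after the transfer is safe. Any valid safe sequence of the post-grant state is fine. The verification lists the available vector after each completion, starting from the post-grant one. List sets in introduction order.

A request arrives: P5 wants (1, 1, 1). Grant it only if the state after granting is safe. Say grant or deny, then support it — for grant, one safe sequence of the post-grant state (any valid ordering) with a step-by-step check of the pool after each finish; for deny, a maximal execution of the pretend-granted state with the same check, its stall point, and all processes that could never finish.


GRANT — the state after the grant stays safe, e.g. via P3, P2, P5, P1, P6.
Key observation: after the grant the pool drops to (1, 0, 2), which still lets P3 finish first and unwind the rest.
Step-by-step check of the post-grant state:
  pool = (1, 0, 2)
  run P3 (needs (1, 0, 2), free (1, 0, 2)); after release of (1, 0, 2) the pool is (2, 0, 4)
  run P2 (needs (2, 0, 4), free (2, 0, 4)); after release of (3, 0, 1) the pool is (5, 0, 5)
  run P5 (needs (5, 0, 4), free (5, 0, 5)); after release of (3, 2, 4) the pool is (8, 2, 9)
  run P1 (needs (8, 2, 2), free (8, 2, 9)); after release of (0, 2, 1) the pool is (8, 4, 10)
  run P6 (needs (5, 2, 9), free (8, 4, 10)); after release of (0, 1, 3) the pool is (8, 5, 13)


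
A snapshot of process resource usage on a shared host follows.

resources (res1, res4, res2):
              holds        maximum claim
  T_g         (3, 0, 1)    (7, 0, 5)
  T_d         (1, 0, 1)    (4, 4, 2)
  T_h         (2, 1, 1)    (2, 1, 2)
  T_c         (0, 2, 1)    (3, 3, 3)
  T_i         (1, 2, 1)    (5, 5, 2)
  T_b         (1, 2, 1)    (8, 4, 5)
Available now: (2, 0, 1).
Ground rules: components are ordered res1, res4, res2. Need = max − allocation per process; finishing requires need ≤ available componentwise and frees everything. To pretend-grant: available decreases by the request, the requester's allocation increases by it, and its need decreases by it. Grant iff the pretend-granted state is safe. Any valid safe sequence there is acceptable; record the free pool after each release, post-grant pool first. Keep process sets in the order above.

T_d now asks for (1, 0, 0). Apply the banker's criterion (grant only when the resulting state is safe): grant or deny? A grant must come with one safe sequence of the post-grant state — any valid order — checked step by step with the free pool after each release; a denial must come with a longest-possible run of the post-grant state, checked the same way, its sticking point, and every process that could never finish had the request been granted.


DENY: after the grant no complete ordering would exist.
Key observation: after T_h, T_c the pool peaks at (3, 3, 3), and each blocked process is short somewhere: T_g on res1, res2; T_d on res4; T_i on res1; T_b on res1, res2.
After a pretend grant, a maximal execution: T_h, T_c — then nothing else fits. Walking it through:
  pool = (1, 0, 1)
  T_h needs (0, 0, 1) <= (1, 0, 1) -> finishes; pool += (2, 1, 1) = (3, 1, 2)
  T_c needs (3, 1, 2) <= (3, 1, 2) -> finishes; pool += (0, 2, 1) = (3, 3, 3)
  blocked: T_g wants (4, 0, 4), pool (3, 3, 3) — not enough res1 and res2
  blocked: T_d wants (2, 4, 1), pool (3, 3, 3) — not enough res4
  blocked: T_i wants (4, 3, 1), pool (3, 3, 3) — not enough res1
  blocked: T_b wants (7, 2, 4), pool (3, 3, 3) — not enough res1 and res2
Processes that could never finish after the grant: T_g, T_d, T_i and T_b.


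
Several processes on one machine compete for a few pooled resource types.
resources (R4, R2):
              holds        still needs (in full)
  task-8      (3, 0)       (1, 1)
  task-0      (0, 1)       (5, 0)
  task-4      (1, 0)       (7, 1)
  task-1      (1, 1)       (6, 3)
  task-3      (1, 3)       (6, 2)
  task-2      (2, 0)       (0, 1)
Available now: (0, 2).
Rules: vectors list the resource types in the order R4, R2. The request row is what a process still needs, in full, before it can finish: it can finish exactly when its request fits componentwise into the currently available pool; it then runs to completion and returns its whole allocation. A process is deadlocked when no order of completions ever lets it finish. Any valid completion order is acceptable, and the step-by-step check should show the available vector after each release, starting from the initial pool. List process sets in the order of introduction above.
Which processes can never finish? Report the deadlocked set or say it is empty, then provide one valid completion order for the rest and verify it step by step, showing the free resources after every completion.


The deadlocked set is task-4, task-1 and task-3.
Key observation: the wall is R4: completing task-2, task-8, task-0 brings the pool only to (5, 3), and all the rest need more.
One completion order for the rest: task-2, task-8, task-0. Check, step by step:
  pool = (0, 2)
  task-2 needs (0, 1) <= (0, 2) -> finishes; pool += (2, 0) = (2, 2)
  task-8 needs (1, 1) <= (2, 2) -> finishes; pool += (3, 0) = (5, 2)
  task-0 needs (5, 0) <= (5, 2) -> finishes; pool += (0, 1) = (5, 3)
The stuck group stays short no matter what:
  task-4 still needs (7, 1) but only (5, 3) is free — short on R4
  task-1 still needs (6, 3) but only (5, 3) is free — short on R4
  task-3 still needs (6, 2) but only (5, 3) is free — short on R4


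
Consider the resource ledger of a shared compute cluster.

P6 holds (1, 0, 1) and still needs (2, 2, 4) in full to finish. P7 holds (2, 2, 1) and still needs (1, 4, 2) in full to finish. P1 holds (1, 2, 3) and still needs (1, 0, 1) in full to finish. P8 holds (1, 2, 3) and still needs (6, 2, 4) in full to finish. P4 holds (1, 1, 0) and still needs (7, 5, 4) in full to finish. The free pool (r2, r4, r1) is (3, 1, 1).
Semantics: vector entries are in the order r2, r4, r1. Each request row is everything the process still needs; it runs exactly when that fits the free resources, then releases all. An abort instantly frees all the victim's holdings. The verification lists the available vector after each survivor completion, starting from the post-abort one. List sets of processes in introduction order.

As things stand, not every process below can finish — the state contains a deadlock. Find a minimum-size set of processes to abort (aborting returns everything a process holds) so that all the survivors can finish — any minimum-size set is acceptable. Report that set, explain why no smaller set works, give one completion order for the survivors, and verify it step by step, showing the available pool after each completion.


The answer: abort P8.
Key observation: the returned (1, 2, 3) from P8 is what brings P7 — unrunnable before, under any order — into play at step 2.
Minimality: the empty abort set fails — the state is deadlocked as it stands.
One survivor order: P1, P7, P4, P6. Check, step by step (post-abort pool first):
  pool = (4, 3, 4)
  P1: need (1, 0, 1) fits (4, 3, 4); releases (1, 2, 3), pool now (5, 5, 7)
  P7: need (1, 4, 2) fits (5, 5, 7); releases (2, 2, 1), pool now (7, 7, 8)
  P4: need (7, 5, 4) fits (7, 7, 8); releases (1, 1, 0), pool now (8, 8, 8)
  P6: need (2, 2, 4) fits (8, 8, 8); releases (1, 0, 1), pool now (9, 8, 9)


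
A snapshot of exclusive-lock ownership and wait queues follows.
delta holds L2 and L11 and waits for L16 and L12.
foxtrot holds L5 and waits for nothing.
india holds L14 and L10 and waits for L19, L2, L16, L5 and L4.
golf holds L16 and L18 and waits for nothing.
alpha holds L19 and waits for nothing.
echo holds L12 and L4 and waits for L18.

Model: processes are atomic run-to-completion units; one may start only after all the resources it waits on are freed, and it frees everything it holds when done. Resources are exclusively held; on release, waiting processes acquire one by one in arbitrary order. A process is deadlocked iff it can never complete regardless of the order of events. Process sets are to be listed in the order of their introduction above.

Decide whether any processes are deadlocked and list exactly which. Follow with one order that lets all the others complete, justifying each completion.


No process is deadlocked.
Key observation: the waits form no ring: some process can always run, and its releases unblock the others one by one.
The rest can finish in the order golf, echo, foxtrot, alpha, delta, india.
Check, step by step:
  golf: no waits; runs immediately, freeing L16 and L18
  run echo (all its waits — L18 — are resolved); releases L12 and L4
  foxtrot: no waits; runs immediately, freeing L5
  alpha: no waits; runs immediately, freeing L19
  run delta (all its waits — L16 and L12 — are resolved); releases L2 and L11
  run india (all its waits — L19, L2, L16, L5 and L4 — are resolved); releases L14 and L10


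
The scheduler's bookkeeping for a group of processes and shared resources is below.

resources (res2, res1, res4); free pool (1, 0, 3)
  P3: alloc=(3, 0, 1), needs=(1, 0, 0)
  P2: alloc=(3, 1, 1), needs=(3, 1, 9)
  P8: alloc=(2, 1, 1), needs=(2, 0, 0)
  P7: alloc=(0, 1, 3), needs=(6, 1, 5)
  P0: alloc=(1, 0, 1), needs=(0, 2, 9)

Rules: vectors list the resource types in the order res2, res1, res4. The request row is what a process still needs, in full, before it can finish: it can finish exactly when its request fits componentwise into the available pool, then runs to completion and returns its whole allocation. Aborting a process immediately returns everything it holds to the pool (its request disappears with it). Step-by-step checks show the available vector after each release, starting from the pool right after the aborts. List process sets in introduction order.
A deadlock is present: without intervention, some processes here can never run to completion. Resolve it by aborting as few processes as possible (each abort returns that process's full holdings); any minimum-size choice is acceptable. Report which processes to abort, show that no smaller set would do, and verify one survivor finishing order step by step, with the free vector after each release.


Abort P0.
Key observation: P2 could never have finished before the abort; with (1, 0, 1) returned by P0, it fits at step 4.
No smaller set exists: with zero aborts the deadlock remains.
One survivor order: P8, P3, P7, P2. Step-by-step check (post-abort pool first):
  pool = (2, 0, 4)
  P8: need (2, 0, 0) fits (2, 0, 4); releases (2, 1, 1), pool now (4, 1, 5)
  P3: need (1, 0, 0) fits (4, 1, 5); releases (3, 0, 1), pool now (7, 1, 6)
  P7: need (6, 1, 5) fits (7, 1, 6); releases (0, 1, 3), pool now (7, 2, 9)
  P2: need (3, 1, 9) fits (7, 2, 9); releases (3, 1, 1), pool now (10, 3, 10)


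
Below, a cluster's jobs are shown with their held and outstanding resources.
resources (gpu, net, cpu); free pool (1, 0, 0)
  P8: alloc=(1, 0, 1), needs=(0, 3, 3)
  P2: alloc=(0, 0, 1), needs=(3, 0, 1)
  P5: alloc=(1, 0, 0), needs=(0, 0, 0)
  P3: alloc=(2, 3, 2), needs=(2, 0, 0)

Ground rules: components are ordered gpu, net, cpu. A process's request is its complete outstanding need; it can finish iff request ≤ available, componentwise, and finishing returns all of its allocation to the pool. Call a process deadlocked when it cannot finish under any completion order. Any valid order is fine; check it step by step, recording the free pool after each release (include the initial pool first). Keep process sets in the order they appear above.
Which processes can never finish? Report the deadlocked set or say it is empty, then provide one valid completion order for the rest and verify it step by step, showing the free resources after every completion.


The deadlocked set is empty.
Key observation: the pool covers P5 at once, and every later process fits after earlier releases.
One completion order for the rest: P5, P3, P2, P8. Step-by-step check:
  pool = (1, 0, 0)
  run P5 (needs (0, 0, 0), free (1, 0, 0)); after release of (1, 0, 0) the pool is (2, 0, 0)
  run P3 (needs (2, 0, 0), free (2, 0, 0)); after release of (2, 3, 2) the pool is (4, 3, 2)
  run P2 (needs (3, 0, 1), free (4, 3, 2)); after release of (0, 0, 1) the pool is (4, 3, 3)
  run P8 (needs (0, 3, 3), free (4, 3, 3)); after release of (1, 0, 1) the pool is (5, 3, 4)


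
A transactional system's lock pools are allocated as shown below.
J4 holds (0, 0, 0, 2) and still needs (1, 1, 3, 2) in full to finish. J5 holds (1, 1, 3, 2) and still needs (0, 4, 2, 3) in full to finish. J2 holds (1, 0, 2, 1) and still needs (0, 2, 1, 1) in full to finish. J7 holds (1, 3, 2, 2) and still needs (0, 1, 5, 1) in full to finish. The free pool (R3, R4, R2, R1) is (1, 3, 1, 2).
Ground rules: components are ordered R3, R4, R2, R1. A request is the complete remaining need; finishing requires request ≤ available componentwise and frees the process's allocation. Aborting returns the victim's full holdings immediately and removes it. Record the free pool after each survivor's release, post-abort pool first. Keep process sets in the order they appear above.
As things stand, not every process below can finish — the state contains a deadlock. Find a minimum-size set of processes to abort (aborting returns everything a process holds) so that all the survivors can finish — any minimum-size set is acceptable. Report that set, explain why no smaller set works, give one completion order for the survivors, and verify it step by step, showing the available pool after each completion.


Minimum abort set: J7.
Key observation: before aborting J7, J5 was permanently blocked — no order could ever run it; afterwards it completes at step 2.
No smaller set exists: with zero aborts the deadlock remains.
One survivor order: J4, J5, J2. Step-by-step check (post-abort pool first):
  pool = (2, 6, 3, 4)
  J4: need (1, 1, 3, 2) fits (2, 6, 3, 4); releases (0, 0, 0, 2), pool now (2, 6, 3, 6)
  J5: need (0, 4, 2, 3) fits (2, 6, 3, 6); releases (1, 1, 3, 2), pool now (3, 7, 6, 8)
  J2: need (0, 2, 1, 1) fits (3, 7, 6, 8); releases (1, 0, 2, 1), pool now (4, 7, 8, 9)


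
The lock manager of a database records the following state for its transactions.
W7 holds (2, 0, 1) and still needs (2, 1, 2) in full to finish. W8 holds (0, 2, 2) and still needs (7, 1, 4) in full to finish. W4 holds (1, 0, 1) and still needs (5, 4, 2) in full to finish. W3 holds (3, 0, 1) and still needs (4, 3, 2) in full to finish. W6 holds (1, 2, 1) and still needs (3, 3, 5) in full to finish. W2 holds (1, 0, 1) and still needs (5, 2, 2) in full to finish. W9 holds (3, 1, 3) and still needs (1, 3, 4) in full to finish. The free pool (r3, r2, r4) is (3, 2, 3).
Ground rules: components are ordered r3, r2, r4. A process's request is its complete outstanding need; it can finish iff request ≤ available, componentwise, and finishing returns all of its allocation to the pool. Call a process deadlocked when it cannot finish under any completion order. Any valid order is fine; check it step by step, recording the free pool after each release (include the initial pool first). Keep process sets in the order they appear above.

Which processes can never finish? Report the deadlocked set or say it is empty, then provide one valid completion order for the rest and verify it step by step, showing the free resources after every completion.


Deadlocked: W8, W4, W3, W6 and W9.
Key observation: after W7, W2 the pool peaks at (6, 2, 5), and each blocked process is short somewhere: W8 on r3; W4 on r2; W3 on r2; W6 on r2; W9 on r2.
The rest can finish in the order W7, W2. Step-by-step check:
  pool = (3, 2, 3)
  W7 needs (2, 1, 2) <= (3, 2, 3) -> finishes; pool += (2, 0, 1) = (5, 2, 4)
  W2 needs (5, 2, 2) <= (5, 2, 4) -> finishes; pool += (1, 0, 1) = (6, 2, 5)
The blocked processes can never fit:
  W8 still needs (7, 1, 4) but only (6, 2, 5) is free — short on r3
  W4 still needs (5, 4, 2) but only (6, 2, 5) is free — short on r2
  W3 still needs (4, 3, 2) but only (6, 2, 5) is free — short on r2
  W6 still needs (3, 3, 5) but only (6, 2, 5) is free — short on r2
  W9 still needs (1, 3, 4) but only (6, 2, 5) is free — short on r2


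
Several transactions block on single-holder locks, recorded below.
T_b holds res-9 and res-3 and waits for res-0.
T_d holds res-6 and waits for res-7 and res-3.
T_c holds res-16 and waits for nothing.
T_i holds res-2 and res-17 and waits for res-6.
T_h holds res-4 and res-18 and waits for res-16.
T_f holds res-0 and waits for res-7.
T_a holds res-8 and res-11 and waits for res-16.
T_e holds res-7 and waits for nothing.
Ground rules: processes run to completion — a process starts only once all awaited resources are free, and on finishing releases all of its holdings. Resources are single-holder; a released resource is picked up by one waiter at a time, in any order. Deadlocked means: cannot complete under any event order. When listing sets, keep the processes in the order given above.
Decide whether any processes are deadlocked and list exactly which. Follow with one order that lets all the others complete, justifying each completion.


No process is deadlocked.
Key observation: there is no circular wait here — follow any chain and it reaches a process that is free to run now.
One completion order for the rest: T_c, T_e, T_h, T_a, T_f, T_b, T_d, T_i.
Check, step by step:
  T_c: no waits; runs immediately, freeing res-16
  T_e: no waits; runs immediately, freeing res-7
  run T_h (all its waits — res-16 — are resolved); releases res-4 and res-18
  run T_a (all its waits — res-16 — are resolved); releases res-8 and res-11
  run T_f (all its waits — res-7 — are resolved); releases res-0
  run T_b (all its waits — res-0 — are resolved); releases res-9 and res-3
  run T_d (all its waits — res-7 and res-3 — are resolved); releases res-6
  run T_i (all its waits — res-6 — are resolved); releases res-2 and res-17


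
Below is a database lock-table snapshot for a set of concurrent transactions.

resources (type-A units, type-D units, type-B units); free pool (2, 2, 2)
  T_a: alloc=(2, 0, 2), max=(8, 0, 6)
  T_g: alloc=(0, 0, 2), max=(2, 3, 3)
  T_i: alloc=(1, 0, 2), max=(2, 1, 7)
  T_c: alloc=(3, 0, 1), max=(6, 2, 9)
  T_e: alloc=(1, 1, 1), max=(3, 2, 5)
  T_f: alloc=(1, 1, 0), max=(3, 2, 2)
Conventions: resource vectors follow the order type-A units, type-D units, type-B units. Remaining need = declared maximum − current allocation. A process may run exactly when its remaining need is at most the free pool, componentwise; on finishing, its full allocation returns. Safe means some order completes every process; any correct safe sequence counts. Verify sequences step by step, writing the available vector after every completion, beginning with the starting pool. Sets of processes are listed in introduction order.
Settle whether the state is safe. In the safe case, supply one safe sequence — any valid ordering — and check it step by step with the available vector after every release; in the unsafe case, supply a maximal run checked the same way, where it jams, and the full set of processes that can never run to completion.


The state is UNSAFE.
Key observation: after T_f, T_g, T_e, T_i the pool peaks at (5, 4, 7), and each blocked process is short somewhere: T_a on type-A units; T_c on type-B units.
The run T_f, T_g, T_e, T_i cannot be extended any further. Check, step by step:
  pool = (2, 2, 2)
  T_f: need (2, 1, 2) fits (2, 2, 2); releases (1, 1, 0), pool now (3, 3, 2)
  T_g: need (2, 3, 1) fits (3, 3, 2); releases (0, 0, 2), pool now (3, 3, 4)
  T_e: need (2, 1, 4) fits (3, 3, 4); releases (1, 1, 1), pool now (4, 4, 5)
  T_i: need (1, 1, 5) fits (4, 4, 5); releases (1, 0, 2), pool now (5, 4, 7)
  T_a cannot run: need (6, 0, 4) vs free (5, 4, 7) (insufficient type-A units)
  T_c cannot run: need (3, 2, 8) vs free (5, 4, 7) (insufficient type-B units)
Permanently blocked: T_a and T_c.


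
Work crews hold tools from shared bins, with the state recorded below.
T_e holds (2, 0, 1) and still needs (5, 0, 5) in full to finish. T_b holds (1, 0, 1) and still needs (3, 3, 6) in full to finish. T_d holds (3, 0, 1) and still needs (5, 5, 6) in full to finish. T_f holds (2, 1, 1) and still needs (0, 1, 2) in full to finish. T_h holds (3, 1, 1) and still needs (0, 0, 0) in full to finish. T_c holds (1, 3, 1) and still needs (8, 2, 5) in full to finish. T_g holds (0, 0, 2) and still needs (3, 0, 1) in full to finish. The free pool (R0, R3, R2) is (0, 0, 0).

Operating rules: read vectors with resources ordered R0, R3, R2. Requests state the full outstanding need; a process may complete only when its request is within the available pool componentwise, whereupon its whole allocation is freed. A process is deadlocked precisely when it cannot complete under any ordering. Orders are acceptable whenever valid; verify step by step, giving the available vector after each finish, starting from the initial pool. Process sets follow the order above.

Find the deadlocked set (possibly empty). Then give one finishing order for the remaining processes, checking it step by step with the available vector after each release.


Deadlocked set: T_e, T_b, T_d and T_c.
Key observation: T_h, T_g, T_f can finish, but then (5, 2, 4) is all there is, and the blocked group's R2 demands exceed it.
A valid finishing order for the others: T_h, T_g, T_f. Step-by-step check:
  pool = (0, 0, 0)
  T_h: need (0, 0, 0) fits (0, 0, 0); releases (3, 1, 1), pool now (3, 1, 1)
  T_g: need (3, 0, 1) fits (3, 1, 1); releases (0, 0, 2), pool now (3, 1, 3)
  T_f: need (0, 1, 2) fits (3, 1, 3); releases (2, 1, 1), pool now (5, 2, 4)
None of the blocked processes ever fits:
  T_e cannot run: need (5, 0, 5) vs free (5, 2, 4) (insufficient R2)
  T_b cannot run: need (3, 3, 6) vs free (5, 2, 4) (insufficient R3 and R2)
  T_d cannot run: need (5, 5, 6) vs free (5, 2, 4) (insufficient R3 and R2)
  T_c cannot run: need (8, 2, 5) vs free (5, 2, 4) (insufficient R0 and R2)


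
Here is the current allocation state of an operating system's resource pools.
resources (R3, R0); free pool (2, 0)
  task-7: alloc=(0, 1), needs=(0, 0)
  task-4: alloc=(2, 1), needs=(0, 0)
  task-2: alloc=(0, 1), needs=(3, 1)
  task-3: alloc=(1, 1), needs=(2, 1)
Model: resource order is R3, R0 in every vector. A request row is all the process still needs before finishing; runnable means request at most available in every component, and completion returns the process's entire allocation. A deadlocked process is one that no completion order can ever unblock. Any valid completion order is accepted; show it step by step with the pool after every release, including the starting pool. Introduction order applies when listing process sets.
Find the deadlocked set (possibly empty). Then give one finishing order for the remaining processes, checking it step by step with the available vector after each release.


No process is deadlocked.
Key observation: beginning at task-7, releases accumulate fast enough that every process eventually fits.
One completion order for the rest: task-7, task-3, task-4, task-2. Verifying each step:
  pool = (2, 0)
  task-7 needs (0, 0) <= (2, 0) -> finishes; pool += (0, 1) = (2, 1)
  task-3 needs (2, 1) <= (2, 1) -> finishes; pool += (1, 1) = (3, 2)
  task-4 needs (0, 0) <= (3, 2) -> finishes; pool += (2, 1) = (5, 3)
  task-2 needs (3, 1) <= (5, 3) -> finishes; pool += (0, 1) = (5, 4)


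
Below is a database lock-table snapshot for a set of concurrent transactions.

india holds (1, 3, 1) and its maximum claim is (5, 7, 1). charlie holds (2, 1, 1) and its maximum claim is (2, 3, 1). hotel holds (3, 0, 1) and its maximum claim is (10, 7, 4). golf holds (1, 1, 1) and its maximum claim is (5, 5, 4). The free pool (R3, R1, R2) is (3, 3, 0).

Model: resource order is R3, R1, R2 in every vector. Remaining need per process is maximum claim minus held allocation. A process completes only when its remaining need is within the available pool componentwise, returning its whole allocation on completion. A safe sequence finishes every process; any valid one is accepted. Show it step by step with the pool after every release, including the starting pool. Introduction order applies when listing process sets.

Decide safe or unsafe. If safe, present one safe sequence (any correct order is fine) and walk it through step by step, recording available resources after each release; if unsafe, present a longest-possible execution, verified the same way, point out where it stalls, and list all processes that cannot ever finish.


UNSAFE — no complete ordering exists.
Key observation: the wall is R2: completing charlie, india brings the pool only to (6, 7, 2), and all the rest need more.
A maximal execution: charlie, india — then nothing else fits. Walking it through:
  pool = (3, 3, 0)
  charlie needs (0, 2, 0) <= (3, 3, 0) -> finishes; pool += (2, 1, 1) = (5, 4, 1)
  india needs (4, 4, 0) <= (5, 4, 1) -> finishes; pool += (1, 3, 1) = (6, 7, 2)
  blocked: hotel wants (7, 7, 3), pool (6, 7, 2) — not enough R3 and R2
  blocked: golf wants (4, 4, 3), pool (6, 7, 2) — not enough R2
Processes that can never finish: hotel and golf.


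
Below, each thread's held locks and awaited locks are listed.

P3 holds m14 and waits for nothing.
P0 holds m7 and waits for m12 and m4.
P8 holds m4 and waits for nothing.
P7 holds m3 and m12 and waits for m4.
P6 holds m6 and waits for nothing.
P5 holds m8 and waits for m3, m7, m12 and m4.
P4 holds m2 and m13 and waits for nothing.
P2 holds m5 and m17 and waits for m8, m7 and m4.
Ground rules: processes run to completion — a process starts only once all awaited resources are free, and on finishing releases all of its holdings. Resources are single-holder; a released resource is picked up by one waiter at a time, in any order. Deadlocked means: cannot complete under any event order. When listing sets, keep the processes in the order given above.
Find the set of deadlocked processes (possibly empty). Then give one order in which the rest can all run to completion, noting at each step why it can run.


Nothing here is deadlocked.
Key observation: there is no circular wait here — follow any chain and it reaches a process that is free to run now.
A valid finishing order for the others: P8, P7, P6, P3, P0, P4, P5, P2.
Verifying each step:
  run P8 (it waits on nothing); releases m4
  run P7 (all its waits — m4 — are resolved); releases m3 and m12
  run P6 (it waits on nothing); releases m6
  run P3 (it waits on nothing); releases m14
  run P0 (all its waits — m12 and m4 — are resolved); releases m7
  run P4 (it waits on nothing); releases m2 and m13
  run P5 (all its waits — m3, m7, m12 and m4 — are resolved); releases m8
  run P2 (all its waits — m8, m7 and m4 — are resolved); releases m5 and m17


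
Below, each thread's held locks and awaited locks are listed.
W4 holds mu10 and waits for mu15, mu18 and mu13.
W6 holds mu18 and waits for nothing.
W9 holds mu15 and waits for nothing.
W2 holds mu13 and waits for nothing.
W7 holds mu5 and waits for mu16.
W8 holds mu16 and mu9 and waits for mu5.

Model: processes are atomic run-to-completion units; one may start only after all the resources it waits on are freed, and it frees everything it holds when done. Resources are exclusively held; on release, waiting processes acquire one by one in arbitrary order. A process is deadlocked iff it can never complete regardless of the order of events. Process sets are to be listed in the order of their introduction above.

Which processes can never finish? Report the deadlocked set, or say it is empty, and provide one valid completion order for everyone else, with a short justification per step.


Deadlocked: W7 and W8.
Key observation: W7 -> W8 -> W7 is a circular wait — nothing in it can go first; no other process is dragged down with it.
A valid finishing order for the others: W6, W9, W2, W4.
Walking it through:
  run W6 (it waits on nothing); releases mu18
  run W9 (it waits on nothing); releases mu15
  run W2 (it waits on nothing); releases mu13
  run W4 (all its waits — mu15, mu18 and mu13 — are resolved); releases mu10


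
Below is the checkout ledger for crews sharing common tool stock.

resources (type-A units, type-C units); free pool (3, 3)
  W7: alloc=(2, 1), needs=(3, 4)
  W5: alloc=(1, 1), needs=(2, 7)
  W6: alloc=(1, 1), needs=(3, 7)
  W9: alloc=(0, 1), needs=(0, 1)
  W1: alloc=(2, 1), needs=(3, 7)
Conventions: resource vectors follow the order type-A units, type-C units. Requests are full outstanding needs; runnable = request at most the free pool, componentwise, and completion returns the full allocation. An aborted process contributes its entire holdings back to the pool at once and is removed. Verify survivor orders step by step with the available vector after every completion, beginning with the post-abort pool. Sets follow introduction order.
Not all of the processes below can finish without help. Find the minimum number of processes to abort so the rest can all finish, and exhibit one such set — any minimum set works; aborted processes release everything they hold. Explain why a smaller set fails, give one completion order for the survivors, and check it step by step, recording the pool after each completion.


Abort W5 and W1.
Key observation: W6 was stuck for good until W5 and W1 gave back (3, 2); in the order shown it finishes at step 3.
No one abort is enough; case by case: W7 alone leaves W5 blocked (short on type-C units); W5 alone leaves W6 blocked (short on type-C units); W6 alone leaves W5 blocked (short on type-C units); W9 alone leaves W5 blocked (short on type-C units); W1 alone leaves W5 blocked (short on type-C units).
The survivors complete as W7, W9, W6. Check, step by step (starting from the post-abort pool):
  pool = (6, 5)
  W7 needs (3, 4) <= (6, 5) -> finishes; pool += (2, 1) = (8, 6)
  W9 needs (0, 1) <= (8, 6) -> finishes; pool += (0, 1) = (8, 7)
  W6 needs (3, 7) <= (8, 7) -> finishes; pool += (1, 1) = (9, 8)


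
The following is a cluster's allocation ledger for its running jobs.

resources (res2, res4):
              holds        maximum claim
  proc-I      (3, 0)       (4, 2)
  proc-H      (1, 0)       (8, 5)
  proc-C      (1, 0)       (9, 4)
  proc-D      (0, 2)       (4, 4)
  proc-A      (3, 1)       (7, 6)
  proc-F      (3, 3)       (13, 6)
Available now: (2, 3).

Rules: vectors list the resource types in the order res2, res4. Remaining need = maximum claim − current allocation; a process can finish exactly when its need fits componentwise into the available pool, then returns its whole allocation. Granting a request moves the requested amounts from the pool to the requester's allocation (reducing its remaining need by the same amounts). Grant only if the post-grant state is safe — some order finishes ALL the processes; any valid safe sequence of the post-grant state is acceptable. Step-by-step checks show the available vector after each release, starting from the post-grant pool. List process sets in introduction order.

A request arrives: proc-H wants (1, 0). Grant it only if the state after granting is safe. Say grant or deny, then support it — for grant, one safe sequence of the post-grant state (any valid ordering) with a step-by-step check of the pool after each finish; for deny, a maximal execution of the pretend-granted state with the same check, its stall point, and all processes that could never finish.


GRANT: granting preserves safety; a valid post-grant sequence is proc-I, proc-D, proc-A, proc-H, proc-C, proc-F.
Key observation: after the grant the pool drops to (1, 3), which still lets proc-I finish first and unwind the rest.
Check on the post-grant state, step by step:
  pool = (1, 3)
  run proc-I (needs (1, 2), free (1, 3)); after release of (3, 0) the pool is (4, 3)
  run proc-D (needs (4, 2), free (4, 3)); after release of (0, 2) the pool is (4, 5)
  run proc-A (needs (4, 5), free (4, 5)); after release of (3, 1) the pool is (7, 6)
  run proc-H (needs (6, 5), free (7, 6)); after release of (2, 0) the pool is (9, 6)
  run proc-C (needs (8, 4), free (9, 6)); after release of (1, 0) the pool is (10, 6)
  run proc-F (needs (10, 3), free (10, 6)); after release of (3, 3) the pool is (13, 9)
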